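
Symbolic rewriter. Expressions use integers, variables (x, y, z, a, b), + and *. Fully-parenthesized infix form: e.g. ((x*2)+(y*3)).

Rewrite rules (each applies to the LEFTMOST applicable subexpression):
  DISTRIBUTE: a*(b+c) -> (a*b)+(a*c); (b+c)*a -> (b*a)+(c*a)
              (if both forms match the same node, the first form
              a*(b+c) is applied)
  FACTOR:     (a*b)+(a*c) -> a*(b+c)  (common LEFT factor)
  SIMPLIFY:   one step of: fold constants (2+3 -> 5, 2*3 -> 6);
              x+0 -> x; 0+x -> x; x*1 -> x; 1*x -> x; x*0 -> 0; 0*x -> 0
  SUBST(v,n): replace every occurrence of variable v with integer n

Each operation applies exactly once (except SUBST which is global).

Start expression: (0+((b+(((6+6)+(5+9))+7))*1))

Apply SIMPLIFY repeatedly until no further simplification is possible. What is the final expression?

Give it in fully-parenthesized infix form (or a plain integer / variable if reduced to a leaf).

Start: (0+((b+(((6+6)+(5+9))+7))*1))
Step 1: at root: (0+((b+(((6+6)+(5+9))+7))*1)) -> ((b+(((6+6)+(5+9))+7))*1); overall: (0+((b+(((6+6)+(5+9))+7))*1)) -> ((b+(((6+6)+(5+9))+7))*1)
Step 2: at root: ((b+(((6+6)+(5+9))+7))*1) -> (b+(((6+6)+(5+9))+7)); overall: ((b+(((6+6)+(5+9))+7))*1) -> (b+(((6+6)+(5+9))+7))
Step 3: at RLL: (6+6) -> 12; overall: (b+(((6+6)+(5+9))+7)) -> (b+((12+(5+9))+7))
Step 4: at RLR: (5+9) -> 14; overall: (b+((12+(5+9))+7)) -> (b+((12+14)+7))
Step 5: at RL: (12+14) -> 26; overall: (b+((12+14)+7)) -> (b+(26+7))
Step 6: at R: (26+7) -> 33; overall: (b+(26+7)) -> (b+33)
Fixed point: (b+33)

Answer: (b+33)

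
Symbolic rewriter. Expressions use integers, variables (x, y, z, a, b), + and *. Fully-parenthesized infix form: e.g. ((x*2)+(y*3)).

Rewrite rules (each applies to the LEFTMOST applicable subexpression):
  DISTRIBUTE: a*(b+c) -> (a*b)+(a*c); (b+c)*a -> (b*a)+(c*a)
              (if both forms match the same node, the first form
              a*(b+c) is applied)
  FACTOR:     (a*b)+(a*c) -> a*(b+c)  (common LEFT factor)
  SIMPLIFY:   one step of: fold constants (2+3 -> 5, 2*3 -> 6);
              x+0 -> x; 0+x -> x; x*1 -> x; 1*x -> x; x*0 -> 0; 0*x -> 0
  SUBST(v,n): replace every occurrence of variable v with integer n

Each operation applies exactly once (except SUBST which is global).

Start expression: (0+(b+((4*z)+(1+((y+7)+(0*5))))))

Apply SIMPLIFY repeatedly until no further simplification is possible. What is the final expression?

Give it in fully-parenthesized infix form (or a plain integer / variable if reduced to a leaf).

Answer: (b+((4*z)+(1+(y+7))))

Derivation:
Start: (0+(b+((4*z)+(1+((y+7)+(0*5))))))
Step 1: at root: (0+(b+((4*z)+(1+((y+7)+(0*5)))))) -> (b+((4*z)+(1+((y+7)+(0*5))))); overall: (0+(b+((4*z)+(1+((y+7)+(0*5)))))) -> (b+((4*z)+(1+((y+7)+(0*5)))))
Step 2: at RRRR: (0*5) -> 0; overall: (b+((4*z)+(1+((y+7)+(0*5))))) -> (b+((4*z)+(1+((y+7)+0))))
Step 3: at RRR: ((y+7)+0) -> (y+7); overall: (b+((4*z)+(1+((y+7)+0)))) -> (b+((4*z)+(1+(y+7))))
Fixed point: (b+((4*z)+(1+(y+7))))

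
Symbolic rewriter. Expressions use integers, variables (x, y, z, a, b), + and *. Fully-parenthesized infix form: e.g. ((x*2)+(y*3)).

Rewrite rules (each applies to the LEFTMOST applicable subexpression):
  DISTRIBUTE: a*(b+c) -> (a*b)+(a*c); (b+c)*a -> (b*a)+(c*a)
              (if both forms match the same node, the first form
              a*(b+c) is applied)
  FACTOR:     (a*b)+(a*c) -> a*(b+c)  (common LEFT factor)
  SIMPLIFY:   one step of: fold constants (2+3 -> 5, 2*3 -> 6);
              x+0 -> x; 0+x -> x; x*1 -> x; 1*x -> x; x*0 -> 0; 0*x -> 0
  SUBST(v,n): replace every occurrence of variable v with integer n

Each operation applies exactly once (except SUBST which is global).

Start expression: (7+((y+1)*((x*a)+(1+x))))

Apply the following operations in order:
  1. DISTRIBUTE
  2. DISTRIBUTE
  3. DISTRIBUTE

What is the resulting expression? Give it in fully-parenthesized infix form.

Start: (7+((y+1)*((x*a)+(1+x))))
Apply DISTRIBUTE at R (target: ((y+1)*((x*a)+(1+x)))): (7+((y+1)*((x*a)+(1+x)))) -> (7+(((y+1)*(x*a))+((y+1)*(1+x))))
Apply DISTRIBUTE at RL (target: ((y+1)*(x*a))): (7+(((y+1)*(x*a))+((y+1)*(1+x)))) -> (7+(((y*(x*a))+(1*(x*a)))+((y+1)*(1+x))))
Apply DISTRIBUTE at RR (target: ((y+1)*(1+x))): (7+(((y*(x*a))+(1*(x*a)))+((y+1)*(1+x)))) -> (7+(((y*(x*a))+(1*(x*a)))+(((y+1)*1)+((y+1)*x))))

Answer: (7+(((y*(x*a))+(1*(x*a)))+(((y+1)*1)+((y+1)*x))))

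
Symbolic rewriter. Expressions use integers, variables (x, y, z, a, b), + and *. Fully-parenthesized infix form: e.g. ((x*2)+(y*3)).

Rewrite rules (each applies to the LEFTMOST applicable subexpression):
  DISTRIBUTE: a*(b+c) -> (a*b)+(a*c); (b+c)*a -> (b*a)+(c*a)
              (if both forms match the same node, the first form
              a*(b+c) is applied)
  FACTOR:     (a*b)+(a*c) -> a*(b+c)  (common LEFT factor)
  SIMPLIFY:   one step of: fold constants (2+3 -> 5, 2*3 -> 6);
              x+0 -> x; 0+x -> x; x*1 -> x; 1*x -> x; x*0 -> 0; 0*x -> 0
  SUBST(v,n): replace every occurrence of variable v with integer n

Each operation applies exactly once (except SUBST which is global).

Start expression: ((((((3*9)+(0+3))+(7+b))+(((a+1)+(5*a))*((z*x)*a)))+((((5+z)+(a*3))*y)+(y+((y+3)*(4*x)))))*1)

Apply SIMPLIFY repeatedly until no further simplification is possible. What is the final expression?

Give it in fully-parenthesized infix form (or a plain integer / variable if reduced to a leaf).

Answer: (((30+(7+b))+(((a+1)+(5*a))*((z*x)*a)))+((((5+z)+(a*3))*y)+(y+((y+3)*(4*x)))))

Derivation:
Start: ((((((3*9)+(0+3))+(7+b))+(((a+1)+(5*a))*((z*x)*a)))+((((5+z)+(a*3))*y)+(y+((y+3)*(4*x)))))*1)
Step 1: at root: ((((((3*9)+(0+3))+(7+b))+(((a+1)+(5*a))*((z*x)*a)))+((((5+z)+(a*3))*y)+(y+((y+3)*(4*x)))))*1) -> (((((3*9)+(0+3))+(7+b))+(((a+1)+(5*a))*((z*x)*a)))+((((5+z)+(a*3))*y)+(y+((y+3)*(4*x))))); overall: ((((((3*9)+(0+3))+(7+b))+(((a+1)+(5*a))*((z*x)*a)))+((((5+z)+(a*3))*y)+(y+((y+3)*(4*x)))))*1) -> (((((3*9)+(0+3))+(7+b))+(((a+1)+(5*a))*((z*x)*a)))+((((5+z)+(a*3))*y)+(y+((y+3)*(4*x)))))
Step 2: at LLLL: (3*9) -> 27; overall: (((((3*9)+(0+3))+(7+b))+(((a+1)+(5*a))*((z*x)*a)))+((((5+z)+(a*3))*y)+(y+((y+3)*(4*x))))) -> ((((27+(0+3))+(7+b))+(((a+1)+(5*a))*((z*x)*a)))+((((5+z)+(a*3))*y)+(y+((y+3)*(4*x)))))
Step 3: at LLLR: (0+3) -> 3; overall: ((((27+(0+3))+(7+b))+(((a+1)+(5*a))*((z*x)*a)))+((((5+z)+(a*3))*y)+(y+((y+3)*(4*x))))) -> ((((27+3)+(7+b))+(((a+1)+(5*a))*((z*x)*a)))+((((5+z)+(a*3))*y)+(y+((y+3)*(4*x)))))
Step 4: at LLL: (27+3) -> 30; overall: ((((27+3)+(7+b))+(((a+1)+(5*a))*((z*x)*a)))+((((5+z)+(a*3))*y)+(y+((y+3)*(4*x))))) -> (((30+(7+b))+(((a+1)+(5*a))*((z*x)*a)))+((((5+z)+(a*3))*y)+(y+((y+3)*(4*x)))))
Fixed point: (((30+(7+b))+(((a+1)+(5*a))*((z*x)*a)))+((((5+z)+(a*3))*y)+(y+((y+3)*(4*x)))))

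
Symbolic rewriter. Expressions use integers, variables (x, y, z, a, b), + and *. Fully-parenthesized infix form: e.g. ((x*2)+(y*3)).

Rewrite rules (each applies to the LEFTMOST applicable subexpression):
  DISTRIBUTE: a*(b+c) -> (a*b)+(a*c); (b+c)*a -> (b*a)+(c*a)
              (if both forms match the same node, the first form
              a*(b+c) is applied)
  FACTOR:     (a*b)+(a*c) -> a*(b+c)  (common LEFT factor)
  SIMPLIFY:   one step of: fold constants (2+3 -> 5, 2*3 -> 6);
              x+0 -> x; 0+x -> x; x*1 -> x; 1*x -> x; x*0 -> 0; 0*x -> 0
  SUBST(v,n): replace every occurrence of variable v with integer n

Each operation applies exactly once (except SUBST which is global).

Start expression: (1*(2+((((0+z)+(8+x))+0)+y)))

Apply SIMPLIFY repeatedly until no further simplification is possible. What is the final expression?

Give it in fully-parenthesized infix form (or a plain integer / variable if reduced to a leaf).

Start: (1*(2+((((0+z)+(8+x))+0)+y)))
Step 1: at root: (1*(2+((((0+z)+(8+x))+0)+y))) -> (2+((((0+z)+(8+x))+0)+y)); overall: (1*(2+((((0+z)+(8+x))+0)+y))) -> (2+((((0+z)+(8+x))+0)+y))
Step 2: at RL: (((0+z)+(8+x))+0) -> ((0+z)+(8+x)); overall: (2+((((0+z)+(8+x))+0)+y)) -> (2+(((0+z)+(8+x))+y))
Step 3: at RLL: (0+z) -> z; overall: (2+(((0+z)+(8+x))+y)) -> (2+((z+(8+x))+y))
Fixed point: (2+((z+(8+x))+y))

Answer: (2+((z+(8+x))+y))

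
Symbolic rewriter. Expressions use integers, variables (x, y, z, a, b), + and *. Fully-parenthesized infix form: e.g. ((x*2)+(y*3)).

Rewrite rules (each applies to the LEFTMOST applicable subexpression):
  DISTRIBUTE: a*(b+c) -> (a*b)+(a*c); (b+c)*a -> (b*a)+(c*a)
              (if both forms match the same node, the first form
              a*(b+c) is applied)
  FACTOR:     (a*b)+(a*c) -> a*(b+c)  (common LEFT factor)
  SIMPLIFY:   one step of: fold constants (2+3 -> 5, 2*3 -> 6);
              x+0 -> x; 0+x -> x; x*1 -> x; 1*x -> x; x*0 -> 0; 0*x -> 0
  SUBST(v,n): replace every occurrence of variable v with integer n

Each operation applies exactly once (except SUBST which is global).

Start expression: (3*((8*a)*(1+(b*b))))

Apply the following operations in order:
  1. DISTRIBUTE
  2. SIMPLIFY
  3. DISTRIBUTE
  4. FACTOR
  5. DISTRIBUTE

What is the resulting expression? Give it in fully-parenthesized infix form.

Start: (3*((8*a)*(1+(b*b))))
Apply DISTRIBUTE at R (target: ((8*a)*(1+(b*b)))): (3*((8*a)*(1+(b*b)))) -> (3*(((8*a)*1)+((8*a)*(b*b))))
Apply SIMPLIFY at RL (target: ((8*a)*1)): (3*(((8*a)*1)+((8*a)*(b*b)))) -> (3*((8*a)+((8*a)*(b*b))))
Apply DISTRIBUTE at root (target: (3*((8*a)+((8*a)*(b*b))))): (3*((8*a)+((8*a)*(b*b)))) -> ((3*(8*a))+(3*((8*a)*(b*b))))
Apply FACTOR at root (target: ((3*(8*a))+(3*((8*a)*(b*b))))): ((3*(8*a))+(3*((8*a)*(b*b)))) -> (3*((8*a)+((8*a)*(b*b))))
Apply DISTRIBUTE at root (target: (3*((8*a)+((8*a)*(b*b))))): (3*((8*a)+((8*a)*(b*b)))) -> ((3*(8*a))+(3*((8*a)*(b*b))))

Answer: ((3*(8*a))+(3*((8*a)*(b*b))))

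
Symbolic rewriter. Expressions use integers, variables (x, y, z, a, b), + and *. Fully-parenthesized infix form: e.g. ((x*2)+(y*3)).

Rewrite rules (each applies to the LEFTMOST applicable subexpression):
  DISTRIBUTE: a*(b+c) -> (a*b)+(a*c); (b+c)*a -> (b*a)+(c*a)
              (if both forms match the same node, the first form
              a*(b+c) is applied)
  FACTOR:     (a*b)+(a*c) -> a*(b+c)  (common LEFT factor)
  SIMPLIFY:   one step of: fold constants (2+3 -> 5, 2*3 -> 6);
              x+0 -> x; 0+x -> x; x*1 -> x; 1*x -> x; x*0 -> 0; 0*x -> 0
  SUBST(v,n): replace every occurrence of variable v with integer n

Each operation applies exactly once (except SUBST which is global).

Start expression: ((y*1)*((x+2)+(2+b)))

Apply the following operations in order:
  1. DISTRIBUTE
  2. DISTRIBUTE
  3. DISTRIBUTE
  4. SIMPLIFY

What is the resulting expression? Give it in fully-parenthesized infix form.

Answer: (((y*x)+((y*1)*2))+(((y*1)*2)+((y*1)*b)))

Derivation:
Start: ((y*1)*((x+2)+(2+b)))
Apply DISTRIBUTE at root (target: ((y*1)*((x+2)+(2+b)))): ((y*1)*((x+2)+(2+b))) -> (((y*1)*(x+2))+((y*1)*(2+b)))
Apply DISTRIBUTE at L (target: ((y*1)*(x+2))): (((y*1)*(x+2))+((y*1)*(2+b))) -> ((((y*1)*x)+((y*1)*2))+((y*1)*(2+b)))
Apply DISTRIBUTE at R (target: ((y*1)*(2+b))): ((((y*1)*x)+((y*1)*2))+((y*1)*(2+b))) -> ((((y*1)*x)+((y*1)*2))+(((y*1)*2)+((y*1)*b)))
Apply SIMPLIFY at LLL (target: (y*1)): ((((y*1)*x)+((y*1)*2))+(((y*1)*2)+((y*1)*b))) -> (((y*x)+((y*1)*2))+(((y*1)*2)+((y*1)*b)))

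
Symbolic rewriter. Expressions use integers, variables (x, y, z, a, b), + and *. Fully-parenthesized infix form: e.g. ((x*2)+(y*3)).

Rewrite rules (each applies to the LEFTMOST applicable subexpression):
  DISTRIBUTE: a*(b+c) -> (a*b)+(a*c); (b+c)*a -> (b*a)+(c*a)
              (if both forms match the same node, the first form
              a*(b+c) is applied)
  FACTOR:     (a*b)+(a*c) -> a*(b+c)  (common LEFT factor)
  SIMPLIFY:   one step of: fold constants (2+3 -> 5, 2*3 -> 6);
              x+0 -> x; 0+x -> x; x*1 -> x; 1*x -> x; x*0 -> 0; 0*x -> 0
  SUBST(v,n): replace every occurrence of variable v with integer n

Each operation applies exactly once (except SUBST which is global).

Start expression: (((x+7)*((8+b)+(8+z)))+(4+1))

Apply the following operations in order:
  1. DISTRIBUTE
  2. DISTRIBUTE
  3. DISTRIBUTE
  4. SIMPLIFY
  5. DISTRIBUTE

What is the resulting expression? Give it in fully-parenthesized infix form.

Answer: (((((x*8)+56)+((x*b)+(7*b)))+((x+7)*(8+z)))+(4+1))

Derivation:
Start: (((x+7)*((8+b)+(8+z)))+(4+1))
Apply DISTRIBUTE at L (target: ((x+7)*((8+b)+(8+z)))): (((x+7)*((8+b)+(8+z)))+(4+1)) -> ((((x+7)*(8+b))+((x+7)*(8+z)))+(4+1))
Apply DISTRIBUTE at LL (target: ((x+7)*(8+b))): ((((x+7)*(8+b))+((x+7)*(8+z)))+(4+1)) -> (((((x+7)*8)+((x+7)*b))+((x+7)*(8+z)))+(4+1))
Apply DISTRIBUTE at LLL (target: ((x+7)*8)): (((((x+7)*8)+((x+7)*b))+((x+7)*(8+z)))+(4+1)) -> (((((x*8)+(7*8))+((x+7)*b))+((x+7)*(8+z)))+(4+1))
Apply SIMPLIFY at LLLR (target: (7*8)): (((((x*8)+(7*8))+((x+7)*b))+((x+7)*(8+z)))+(4+1)) -> (((((x*8)+56)+((x+7)*b))+((x+7)*(8+z)))+(4+1))
Apply DISTRIBUTE at LLR (target: ((x+7)*b)): (((((x*8)+56)+((x+7)*b))+((x+7)*(8+z)))+(4+1)) -> (((((x*8)+56)+((x*b)+(7*b)))+((x+7)*(8+z)))+(4+1))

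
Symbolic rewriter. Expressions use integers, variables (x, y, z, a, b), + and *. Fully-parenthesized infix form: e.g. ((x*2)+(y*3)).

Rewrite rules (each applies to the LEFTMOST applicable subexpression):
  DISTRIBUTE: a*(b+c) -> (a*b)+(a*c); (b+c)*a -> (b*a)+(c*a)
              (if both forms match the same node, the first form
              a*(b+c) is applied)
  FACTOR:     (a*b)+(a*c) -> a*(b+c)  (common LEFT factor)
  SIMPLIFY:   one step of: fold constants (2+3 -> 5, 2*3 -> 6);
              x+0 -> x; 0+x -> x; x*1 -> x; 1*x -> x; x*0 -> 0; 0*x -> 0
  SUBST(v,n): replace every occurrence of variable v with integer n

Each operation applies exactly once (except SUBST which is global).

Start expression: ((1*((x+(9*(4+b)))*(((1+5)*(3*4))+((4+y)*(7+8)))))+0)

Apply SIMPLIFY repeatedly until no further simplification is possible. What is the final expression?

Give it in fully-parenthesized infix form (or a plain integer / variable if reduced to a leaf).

Answer: ((x+(9*(4+b)))*(72+((4+y)*15)))

Derivation:
Start: ((1*((x+(9*(4+b)))*(((1+5)*(3*4))+((4+y)*(7+8)))))+0)
Step 1: at root: ((1*((x+(9*(4+b)))*(((1+5)*(3*4))+((4+y)*(7+8)))))+0) -> (1*((x+(9*(4+b)))*(((1+5)*(3*4))+((4+y)*(7+8))))); overall: ((1*((x+(9*(4+b)))*(((1+5)*(3*4))+((4+y)*(7+8)))))+0) -> (1*((x+(9*(4+b)))*(((1+5)*(3*4))+((4+y)*(7+8)))))
Step 2: at root: (1*((x+(9*(4+b)))*(((1+5)*(3*4))+((4+y)*(7+8))))) -> ((x+(9*(4+b)))*(((1+5)*(3*4))+((4+y)*(7+8)))); overall: (1*((x+(9*(4+b)))*(((1+5)*(3*4))+((4+y)*(7+8))))) -> ((x+(9*(4+b)))*(((1+5)*(3*4))+((4+y)*(7+8))))
Step 3: at RLL: (1+5) -> 6; overall: ((x+(9*(4+b)))*(((1+5)*(3*4))+((4+y)*(7+8)))) -> ((x+(9*(4+b)))*((6*(3*4))+((4+y)*(7+8))))
Step 4: at RLR: (3*4) -> 12; overall: ((x+(9*(4+b)))*((6*(3*4))+((4+y)*(7+8)))) -> ((x+(9*(4+b)))*((6*12)+((4+y)*(7+8))))
Step 5: at RL: (6*12) -> 72; overall: ((x+(9*(4+b)))*((6*12)+((4+y)*(7+8)))) -> ((x+(9*(4+b)))*(72+((4+y)*(7+8))))
Step 6: at RRR: (7+8) -> 15; overall: ((x+(9*(4+b)))*(72+((4+y)*(7+8)))) -> ((x+(9*(4+b)))*(72+((4+y)*15)))
Fixed point: ((x+(9*(4+b)))*(72+((4+y)*15)))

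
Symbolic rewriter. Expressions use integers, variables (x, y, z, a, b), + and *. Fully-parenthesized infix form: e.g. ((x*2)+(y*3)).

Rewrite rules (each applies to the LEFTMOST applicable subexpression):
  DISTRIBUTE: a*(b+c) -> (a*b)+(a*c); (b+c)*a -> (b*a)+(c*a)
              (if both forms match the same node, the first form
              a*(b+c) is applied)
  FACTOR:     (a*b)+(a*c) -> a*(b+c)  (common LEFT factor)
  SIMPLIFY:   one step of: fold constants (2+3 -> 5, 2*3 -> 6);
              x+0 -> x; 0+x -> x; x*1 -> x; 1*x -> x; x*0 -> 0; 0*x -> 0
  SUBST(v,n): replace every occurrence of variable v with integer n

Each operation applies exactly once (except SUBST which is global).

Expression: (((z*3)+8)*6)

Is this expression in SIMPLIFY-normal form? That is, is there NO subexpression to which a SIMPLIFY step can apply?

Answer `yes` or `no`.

Answer: yes

Derivation:
Expression: (((z*3)+8)*6)
Scanning for simplifiable subexpressions (pre-order)...
  at root: (((z*3)+8)*6) (not simplifiable)
  at L: ((z*3)+8) (not simplifiable)
  at LL: (z*3) (not simplifiable)
Result: no simplifiable subexpression found -> normal form.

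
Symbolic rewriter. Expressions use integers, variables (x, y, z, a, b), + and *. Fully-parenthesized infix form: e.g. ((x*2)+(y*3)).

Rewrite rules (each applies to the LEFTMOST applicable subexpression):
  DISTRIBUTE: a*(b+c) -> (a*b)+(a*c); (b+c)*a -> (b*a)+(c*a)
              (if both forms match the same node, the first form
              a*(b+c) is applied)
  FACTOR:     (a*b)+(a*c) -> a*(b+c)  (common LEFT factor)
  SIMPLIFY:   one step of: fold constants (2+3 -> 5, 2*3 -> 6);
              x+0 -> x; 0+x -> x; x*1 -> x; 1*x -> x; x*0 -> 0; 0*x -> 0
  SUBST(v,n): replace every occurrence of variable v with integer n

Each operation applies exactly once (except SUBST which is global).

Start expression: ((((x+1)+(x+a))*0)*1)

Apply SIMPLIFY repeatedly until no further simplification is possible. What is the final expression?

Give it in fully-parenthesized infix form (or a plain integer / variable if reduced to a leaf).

Answer: 0

Derivation:
Start: ((((x+1)+(x+a))*0)*1)
Step 1: at root: ((((x+1)+(x+a))*0)*1) -> (((x+1)+(x+a))*0); overall: ((((x+1)+(x+a))*0)*1) -> (((x+1)+(x+a))*0)
Step 2: at root: (((x+1)+(x+a))*0) -> 0; overall: (((x+1)+(x+a))*0) -> 0
Fixed point: 0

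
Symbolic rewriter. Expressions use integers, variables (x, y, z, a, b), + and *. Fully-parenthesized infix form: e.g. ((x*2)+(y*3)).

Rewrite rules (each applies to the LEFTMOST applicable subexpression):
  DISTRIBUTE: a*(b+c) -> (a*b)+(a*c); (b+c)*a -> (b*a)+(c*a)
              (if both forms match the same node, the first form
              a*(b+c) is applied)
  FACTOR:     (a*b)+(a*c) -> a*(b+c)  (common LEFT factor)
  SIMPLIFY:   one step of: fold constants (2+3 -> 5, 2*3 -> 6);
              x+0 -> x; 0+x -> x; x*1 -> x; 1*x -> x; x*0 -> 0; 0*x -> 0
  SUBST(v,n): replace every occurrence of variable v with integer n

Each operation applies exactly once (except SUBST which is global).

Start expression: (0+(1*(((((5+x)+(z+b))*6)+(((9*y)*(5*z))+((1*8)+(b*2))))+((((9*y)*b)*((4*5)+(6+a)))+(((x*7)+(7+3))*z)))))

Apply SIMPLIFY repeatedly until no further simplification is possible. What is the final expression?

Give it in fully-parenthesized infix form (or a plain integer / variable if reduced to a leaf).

Answer: (((((5+x)+(z+b))*6)+(((9*y)*(5*z))+(8+(b*2))))+((((9*y)*b)*(20+(6+a)))+(((x*7)+10)*z)))

Derivation:
Start: (0+(1*(((((5+x)+(z+b))*6)+(((9*y)*(5*z))+((1*8)+(b*2))))+((((9*y)*b)*((4*5)+(6+a)))+(((x*7)+(7+3))*z)))))
Step 1: at root: (0+(1*(((((5+x)+(z+b))*6)+(((9*y)*(5*z))+((1*8)+(b*2))))+((((9*y)*b)*((4*5)+(6+a)))+(((x*7)+(7+3))*z))))) -> (1*(((((5+x)+(z+b))*6)+(((9*y)*(5*z))+((1*8)+(b*2))))+((((9*y)*b)*((4*5)+(6+a)))+(((x*7)+(7+3))*z)))); overall: (0+(1*(((((5+x)+(z+b))*6)+(((9*y)*(5*z))+((1*8)+(b*2))))+((((9*y)*b)*((4*5)+(6+a)))+(((x*7)+(7+3))*z))))) -> (1*(((((5+x)+(z+b))*6)+(((9*y)*(5*z))+((1*8)+(b*2))))+((((9*y)*b)*((4*5)+(6+a)))+(((x*7)+(7+3))*z))))
Step 2: at root: (1*(((((5+x)+(z+b))*6)+(((9*y)*(5*z))+((1*8)+(b*2))))+((((9*y)*b)*((4*5)+(6+a)))+(((x*7)+(7+3))*z)))) -> (((((5+x)+(z+b))*6)+(((9*y)*(5*z))+((1*8)+(b*2))))+((((9*y)*b)*((4*5)+(6+a)))+(((x*7)+(7+3))*z))); overall: (1*(((((5+x)+(z+b))*6)+(((9*y)*(5*z))+((1*8)+(b*2))))+((((9*y)*b)*((4*5)+(6+a)))+(((x*7)+(7+3))*z)))) -> (((((5+x)+(z+b))*6)+(((9*y)*(5*z))+((1*8)+(b*2))))+((((9*y)*b)*((4*5)+(6+a)))+(((x*7)+(7+3))*z)))
Step 3: at LRRL: (1*8) -> 8; overall: (((((5+x)+(z+b))*6)+(((9*y)*(5*z))+((1*8)+(b*2))))+((((9*y)*b)*((4*5)+(6+a)))+(((x*7)+(7+3))*z))) -> (((((5+x)+(z+b))*6)+(((9*y)*(5*z))+(8+(b*2))))+((((9*y)*b)*((4*5)+(6+a)))+(((x*7)+(7+3))*z)))
Step 4: at RLRL: (4*5) -> 20; overall: (((((5+x)+(z+b))*6)+(((9*y)*(5*z))+(8+(b*2))))+((((9*y)*b)*((4*5)+(6+a)))+(((x*7)+(7+3))*z))) -> (((((5+x)+(z+b))*6)+(((9*y)*(5*z))+(8+(b*2))))+((((9*y)*b)*(20+(6+a)))+(((x*7)+(7+3))*z)))
Step 5: at RRLR: (7+3) -> 10; overall: (((((5+x)+(z+b))*6)+(((9*y)*(5*z))+(8+(b*2))))+((((9*y)*b)*(20+(6+a)))+(((x*7)+(7+3))*z))) -> (((((5+x)+(z+b))*6)+(((9*y)*(5*z))+(8+(b*2))))+((((9*y)*b)*(20+(6+a)))+(((x*7)+10)*z)))
Fixed point: (((((5+x)+(z+b))*6)+(((9*y)*(5*z))+(8+(b*2))))+((((9*y)*b)*(20+(6+a)))+(((x*7)+10)*z)))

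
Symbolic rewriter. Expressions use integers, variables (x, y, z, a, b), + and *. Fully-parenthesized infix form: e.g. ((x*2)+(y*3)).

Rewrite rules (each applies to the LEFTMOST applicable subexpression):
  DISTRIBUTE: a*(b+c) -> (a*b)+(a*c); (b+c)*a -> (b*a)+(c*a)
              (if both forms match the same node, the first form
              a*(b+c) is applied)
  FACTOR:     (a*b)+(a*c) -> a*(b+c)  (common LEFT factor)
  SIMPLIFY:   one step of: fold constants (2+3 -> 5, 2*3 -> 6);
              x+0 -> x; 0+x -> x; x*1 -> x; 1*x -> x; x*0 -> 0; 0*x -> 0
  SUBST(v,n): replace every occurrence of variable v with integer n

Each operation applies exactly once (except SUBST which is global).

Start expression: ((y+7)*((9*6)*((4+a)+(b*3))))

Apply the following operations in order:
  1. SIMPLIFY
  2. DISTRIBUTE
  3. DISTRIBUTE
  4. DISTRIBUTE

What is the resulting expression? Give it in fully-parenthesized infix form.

Answer: (((y*(54*(4+a)))+(y*(54*(b*3))))+(7*(54*((4+a)+(b*3)))))

Derivation:
Start: ((y+7)*((9*6)*((4+a)+(b*3))))
Apply SIMPLIFY at RL (target: (9*6)): ((y+7)*((9*6)*((4+a)+(b*3)))) -> ((y+7)*(54*((4+a)+(b*3))))
Apply DISTRIBUTE at root (target: ((y+7)*(54*((4+a)+(b*3))))): ((y+7)*(54*((4+a)+(b*3)))) -> ((y*(54*((4+a)+(b*3))))+(7*(54*((4+a)+(b*3)))))
Apply DISTRIBUTE at LR (target: (54*((4+a)+(b*3)))): ((y*(54*((4+a)+(b*3))))+(7*(54*((4+a)+(b*3))))) -> ((y*((54*(4+a))+(54*(b*3))))+(7*(54*((4+a)+(b*3)))))
Apply DISTRIBUTE at L (target: (y*((54*(4+a))+(54*(b*3))))): ((y*((54*(4+a))+(54*(b*3))))+(7*(54*((4+a)+(b*3))))) -> (((y*(54*(4+a)))+(y*(54*(b*3))))+(7*(54*((4+a)+(b*3)))))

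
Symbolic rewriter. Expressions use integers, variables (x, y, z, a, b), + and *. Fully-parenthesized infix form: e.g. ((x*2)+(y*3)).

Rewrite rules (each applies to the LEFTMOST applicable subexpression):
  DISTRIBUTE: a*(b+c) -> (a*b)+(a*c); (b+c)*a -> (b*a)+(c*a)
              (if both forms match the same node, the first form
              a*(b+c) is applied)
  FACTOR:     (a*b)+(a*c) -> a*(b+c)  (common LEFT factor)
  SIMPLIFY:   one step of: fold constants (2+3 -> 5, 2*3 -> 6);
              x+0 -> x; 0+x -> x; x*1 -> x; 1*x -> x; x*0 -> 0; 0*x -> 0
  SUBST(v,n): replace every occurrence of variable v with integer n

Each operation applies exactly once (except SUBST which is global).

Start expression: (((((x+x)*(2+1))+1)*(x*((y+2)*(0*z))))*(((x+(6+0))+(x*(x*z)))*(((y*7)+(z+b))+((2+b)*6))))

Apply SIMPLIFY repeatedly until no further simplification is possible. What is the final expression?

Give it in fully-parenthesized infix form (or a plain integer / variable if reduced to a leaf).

Start: (((((x+x)*(2+1))+1)*(x*((y+2)*(0*z))))*(((x+(6+0))+(x*(x*z)))*(((y*7)+(z+b))+((2+b)*6))))
Step 1: at LLLR: (2+1) -> 3; overall: (((((x+x)*(2+1))+1)*(x*((y+2)*(0*z))))*(((x+(6+0))+(x*(x*z)))*(((y*7)+(z+b))+((2+b)*6)))) -> (((((x+x)*3)+1)*(x*((y+2)*(0*z))))*(((x+(6+0))+(x*(x*z)))*(((y*7)+(z+b))+((2+b)*6))))
Step 2: at LRRR: (0*z) -> 0; overall: (((((x+x)*3)+1)*(x*((y+2)*(0*z))))*(((x+(6+0))+(x*(x*z)))*(((y*7)+(z+b))+((2+b)*6)))) -> (((((x+x)*3)+1)*(x*((y+2)*0)))*(((x+(6+0))+(x*(x*z)))*(((y*7)+(z+b))+((2+b)*6))))
Step 3: at LRR: ((y+2)*0) -> 0; overall: (((((x+x)*3)+1)*(x*((y+2)*0)))*(((x+(6+0))+(x*(x*z)))*(((y*7)+(z+b))+((2+b)*6)))) -> (((((x+x)*3)+1)*(x*0))*(((x+(6+0))+(x*(x*z)))*(((y*7)+(z+b))+((2+b)*6))))
Step 4: at LR: (x*0) -> 0; overall: (((((x+x)*3)+1)*(x*0))*(((x+(6+0))+(x*(x*z)))*(((y*7)+(z+b))+((2+b)*6)))) -> (((((x+x)*3)+1)*0)*(((x+(6+0))+(x*(x*z)))*(((y*7)+(z+b))+((2+b)*6))))
Step 5: at L: ((((x+x)*3)+1)*0) -> 0; overall: (((((x+x)*3)+1)*0)*(((x+(6+0))+(x*(x*z)))*(((y*7)+(z+b))+((2+b)*6)))) -> (0*(((x+(6+0))+(x*(x*z)))*(((y*7)+(z+b))+((2+b)*6))))
Step 6: at root: (0*(((x+(6+0))+(x*(x*z)))*(((y*7)+(z+b))+((2+b)*6)))) -> 0; overall: (0*(((x+(6+0))+(x*(x*z)))*(((y*7)+(z+b))+((2+b)*6)))) -> 0
Fixed point: 0

Answer: 0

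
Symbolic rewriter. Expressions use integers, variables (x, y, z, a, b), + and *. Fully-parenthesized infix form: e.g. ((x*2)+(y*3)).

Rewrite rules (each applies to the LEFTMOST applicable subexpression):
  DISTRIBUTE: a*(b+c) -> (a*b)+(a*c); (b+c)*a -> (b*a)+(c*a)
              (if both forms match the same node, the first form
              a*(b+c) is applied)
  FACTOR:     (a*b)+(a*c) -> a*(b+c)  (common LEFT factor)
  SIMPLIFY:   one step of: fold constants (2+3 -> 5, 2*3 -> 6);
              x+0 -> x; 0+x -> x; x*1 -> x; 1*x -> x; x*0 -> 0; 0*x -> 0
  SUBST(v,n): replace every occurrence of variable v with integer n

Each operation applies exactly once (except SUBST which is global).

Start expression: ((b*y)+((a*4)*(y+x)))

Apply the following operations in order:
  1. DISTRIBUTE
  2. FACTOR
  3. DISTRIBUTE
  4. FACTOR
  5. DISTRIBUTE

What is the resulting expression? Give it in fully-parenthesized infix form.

Answer: ((b*y)+(((a*4)*y)+((a*4)*x)))

Derivation:
Start: ((b*y)+((a*4)*(y+x)))
Apply DISTRIBUTE at R (target: ((a*4)*(y+x))): ((b*y)+((a*4)*(y+x))) -> ((b*y)+(((a*4)*y)+((a*4)*x)))
Apply FACTOR at R (target: (((a*4)*y)+((a*4)*x))): ((b*y)+(((a*4)*y)+((a*4)*x))) -> ((b*y)+((a*4)*(y+x)))
Apply DISTRIBUTE at R (target: ((a*4)*(y+x))): ((b*y)+((a*4)*(y+x))) -> ((b*y)+(((a*4)*y)+((a*4)*x)))
Apply FACTOR at R (target: (((a*4)*y)+((a*4)*x))): ((b*y)+(((a*4)*y)+((a*4)*x))) -> ((b*y)+((a*4)*(y+x)))
Apply DISTRIBUTE at R (target: ((a*4)*(y+x))): ((b*y)+((a*4)*(y+x))) -> ((b*y)+(((a*4)*y)+((a*4)*x)))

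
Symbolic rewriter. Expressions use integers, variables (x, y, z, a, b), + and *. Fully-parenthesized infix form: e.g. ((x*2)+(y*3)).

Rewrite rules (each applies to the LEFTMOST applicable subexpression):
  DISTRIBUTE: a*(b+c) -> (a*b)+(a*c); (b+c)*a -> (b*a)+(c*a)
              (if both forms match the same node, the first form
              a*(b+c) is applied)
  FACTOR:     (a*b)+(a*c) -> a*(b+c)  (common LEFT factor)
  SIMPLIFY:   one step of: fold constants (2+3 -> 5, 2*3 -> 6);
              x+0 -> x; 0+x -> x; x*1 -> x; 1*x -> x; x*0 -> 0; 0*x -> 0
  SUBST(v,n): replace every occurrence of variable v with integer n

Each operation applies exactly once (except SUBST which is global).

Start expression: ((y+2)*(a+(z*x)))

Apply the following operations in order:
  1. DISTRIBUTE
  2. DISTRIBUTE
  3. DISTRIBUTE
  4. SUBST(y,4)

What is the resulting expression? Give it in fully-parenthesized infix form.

Start: ((y+2)*(a+(z*x)))
Apply DISTRIBUTE at root (target: ((y+2)*(a+(z*x)))): ((y+2)*(a+(z*x))) -> (((y+2)*a)+((y+2)*(z*x)))
Apply DISTRIBUTE at L (target: ((y+2)*a)): (((y+2)*a)+((y+2)*(z*x))) -> (((y*a)+(2*a))+((y+2)*(z*x)))
Apply DISTRIBUTE at R (target: ((y+2)*(z*x))): (((y*a)+(2*a))+((y+2)*(z*x))) -> (((y*a)+(2*a))+((y*(z*x))+(2*(z*x))))
Apply SUBST(y,4): (((y*a)+(2*a))+((y*(z*x))+(2*(z*x)))) -> (((4*a)+(2*a))+((4*(z*x))+(2*(z*x))))

Answer: (((4*a)+(2*a))+((4*(z*x))+(2*(z*x))))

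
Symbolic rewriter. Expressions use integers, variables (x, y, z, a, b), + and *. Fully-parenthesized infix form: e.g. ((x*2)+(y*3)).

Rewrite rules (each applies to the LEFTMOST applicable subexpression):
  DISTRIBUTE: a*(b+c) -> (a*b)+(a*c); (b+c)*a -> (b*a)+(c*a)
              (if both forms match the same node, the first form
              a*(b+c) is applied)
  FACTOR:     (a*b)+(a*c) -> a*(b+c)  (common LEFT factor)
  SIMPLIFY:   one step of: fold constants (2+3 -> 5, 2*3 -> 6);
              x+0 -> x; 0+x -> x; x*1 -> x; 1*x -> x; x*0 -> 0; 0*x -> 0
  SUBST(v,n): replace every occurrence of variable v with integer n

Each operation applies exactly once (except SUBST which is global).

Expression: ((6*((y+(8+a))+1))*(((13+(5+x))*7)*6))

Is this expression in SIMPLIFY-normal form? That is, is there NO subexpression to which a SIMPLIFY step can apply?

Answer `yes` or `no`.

Expression: ((6*((y+(8+a))+1))*(((13+(5+x))*7)*6))
Scanning for simplifiable subexpressions (pre-order)...
  at root: ((6*((y+(8+a))+1))*(((13+(5+x))*7)*6)) (not simplifiable)
  at L: (6*((y+(8+a))+1)) (not simplifiable)
  at LR: ((y+(8+a))+1) (not simplifiable)
  at LRL: (y+(8+a)) (not simplifiable)
  at LRLR: (8+a) (not simplifiable)
  at R: (((13+(5+x))*7)*6) (not simplifiable)
  at RL: ((13+(5+x))*7) (not simplifiable)
  at RLL: (13+(5+x)) (not simplifiable)
  at RLLR: (5+x) (not simplifiable)
Result: no simplifiable subexpression found -> normal form.

Answer: yes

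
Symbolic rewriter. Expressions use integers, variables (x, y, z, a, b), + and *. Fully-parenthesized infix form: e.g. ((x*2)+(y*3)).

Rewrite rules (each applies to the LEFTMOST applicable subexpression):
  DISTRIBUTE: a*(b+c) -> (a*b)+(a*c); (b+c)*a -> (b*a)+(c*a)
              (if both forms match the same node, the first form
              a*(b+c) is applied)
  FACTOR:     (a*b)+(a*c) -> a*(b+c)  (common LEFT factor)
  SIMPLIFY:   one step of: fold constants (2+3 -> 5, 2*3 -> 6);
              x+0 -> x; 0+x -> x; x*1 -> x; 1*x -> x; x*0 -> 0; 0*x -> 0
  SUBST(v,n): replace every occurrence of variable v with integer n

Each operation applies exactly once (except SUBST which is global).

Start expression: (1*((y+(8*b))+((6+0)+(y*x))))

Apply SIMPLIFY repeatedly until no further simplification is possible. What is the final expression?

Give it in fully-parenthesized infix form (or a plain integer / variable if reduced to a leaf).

Answer: ((y+(8*b))+(6+(y*x)))

Derivation:
Start: (1*((y+(8*b))+((6+0)+(y*x))))
Step 1: at root: (1*((y+(8*b))+((6+0)+(y*x)))) -> ((y+(8*b))+((6+0)+(y*x))); overall: (1*((y+(8*b))+((6+0)+(y*x)))) -> ((y+(8*b))+((6+0)+(y*x)))
Step 2: at RL: (6+0) -> 6; overall: ((y+(8*b))+((6+0)+(y*x))) -> ((y+(8*b))+(6+(y*x)))
Fixed point: ((y+(8*b))+(6+(y*x)))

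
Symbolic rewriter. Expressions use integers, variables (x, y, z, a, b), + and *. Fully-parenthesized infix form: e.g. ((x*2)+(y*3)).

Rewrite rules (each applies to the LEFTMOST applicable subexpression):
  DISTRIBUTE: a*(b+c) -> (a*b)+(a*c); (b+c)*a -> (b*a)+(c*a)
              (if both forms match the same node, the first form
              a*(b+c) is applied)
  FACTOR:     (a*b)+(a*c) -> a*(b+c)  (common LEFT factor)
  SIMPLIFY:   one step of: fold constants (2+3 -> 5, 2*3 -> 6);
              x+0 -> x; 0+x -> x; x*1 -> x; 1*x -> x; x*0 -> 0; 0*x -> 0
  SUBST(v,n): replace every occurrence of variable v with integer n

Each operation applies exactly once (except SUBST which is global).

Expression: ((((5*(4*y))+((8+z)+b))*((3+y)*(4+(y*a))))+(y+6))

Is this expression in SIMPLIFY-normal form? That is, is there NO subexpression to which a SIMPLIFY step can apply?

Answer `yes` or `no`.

Expression: ((((5*(4*y))+((8+z)+b))*((3+y)*(4+(y*a))))+(y+6))
Scanning for simplifiable subexpressions (pre-order)...
  at root: ((((5*(4*y))+((8+z)+b))*((3+y)*(4+(y*a))))+(y+6)) (not simplifiable)
  at L: (((5*(4*y))+((8+z)+b))*((3+y)*(4+(y*a)))) (not simplifiable)
  at LL: ((5*(4*y))+((8+z)+b)) (not simplifiable)
  at LLL: (5*(4*y)) (not simplifiable)
  at LLLR: (4*y) (not simplifiable)
  at LLR: ((8+z)+b) (not simplifiable)
  at LLRL: (8+z) (not simplifiable)
  at LR: ((3+y)*(4+(y*a))) (not simplifiable)
  at LRL: (3+y) (not simplifiable)
  at LRR: (4+(y*a)) (not simplifiable)
  at LRRR: (y*a) (not simplifiable)
  at R: (y+6) (not simplifiable)
Result: no simplifiable subexpression found -> normal form.

Answer: yes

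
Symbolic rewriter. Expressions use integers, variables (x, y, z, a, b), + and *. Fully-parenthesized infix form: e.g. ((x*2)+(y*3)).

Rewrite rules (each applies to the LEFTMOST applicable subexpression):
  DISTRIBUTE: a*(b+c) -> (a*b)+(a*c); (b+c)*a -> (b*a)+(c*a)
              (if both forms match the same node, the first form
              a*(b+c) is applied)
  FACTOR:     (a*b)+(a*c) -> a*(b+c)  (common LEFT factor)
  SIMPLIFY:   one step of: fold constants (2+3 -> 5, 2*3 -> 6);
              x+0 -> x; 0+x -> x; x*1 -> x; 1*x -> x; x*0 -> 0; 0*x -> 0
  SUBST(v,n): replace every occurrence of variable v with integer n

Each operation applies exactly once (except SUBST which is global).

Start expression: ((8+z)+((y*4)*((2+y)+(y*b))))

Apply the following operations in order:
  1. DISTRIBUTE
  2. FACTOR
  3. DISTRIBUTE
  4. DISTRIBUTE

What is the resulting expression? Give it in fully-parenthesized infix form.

Start: ((8+z)+((y*4)*((2+y)+(y*b))))
Apply DISTRIBUTE at R (target: ((y*4)*((2+y)+(y*b)))): ((8+z)+((y*4)*((2+y)+(y*b)))) -> ((8+z)+(((y*4)*(2+y))+((y*4)*(y*b))))
Apply FACTOR at R (target: (((y*4)*(2+y))+((y*4)*(y*b)))): ((8+z)+(((y*4)*(2+y))+((y*4)*(y*b)))) -> ((8+z)+((y*4)*((2+y)+(y*b))))
Apply DISTRIBUTE at R (target: ((y*4)*((2+y)+(y*b)))): ((8+z)+((y*4)*((2+y)+(y*b)))) -> ((8+z)+(((y*4)*(2+y))+((y*4)*(y*b))))
Apply DISTRIBUTE at RL (target: ((y*4)*(2+y))): ((8+z)+(((y*4)*(2+y))+((y*4)*(y*b)))) -> ((8+z)+((((y*4)*2)+((y*4)*y))+((y*4)*(y*b))))

Answer: ((8+z)+((((y*4)*2)+((y*4)*y))+((y*4)*(y*b))))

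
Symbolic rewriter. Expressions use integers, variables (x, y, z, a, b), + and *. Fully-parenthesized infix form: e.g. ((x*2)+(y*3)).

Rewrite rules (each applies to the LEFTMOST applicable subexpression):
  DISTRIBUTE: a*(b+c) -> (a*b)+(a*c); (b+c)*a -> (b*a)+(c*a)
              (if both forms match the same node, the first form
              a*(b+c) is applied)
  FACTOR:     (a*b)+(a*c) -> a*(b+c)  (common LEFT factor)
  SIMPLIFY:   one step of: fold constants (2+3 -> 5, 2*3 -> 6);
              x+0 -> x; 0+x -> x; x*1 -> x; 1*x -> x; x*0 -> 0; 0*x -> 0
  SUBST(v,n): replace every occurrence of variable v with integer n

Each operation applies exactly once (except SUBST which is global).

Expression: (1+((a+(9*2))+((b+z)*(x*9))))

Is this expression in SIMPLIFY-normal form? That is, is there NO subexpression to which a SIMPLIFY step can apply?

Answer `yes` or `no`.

Answer: no

Derivation:
Expression: (1+((a+(9*2))+((b+z)*(x*9))))
Scanning for simplifiable subexpressions (pre-order)...
  at root: (1+((a+(9*2))+((b+z)*(x*9)))) (not simplifiable)
  at R: ((a+(9*2))+((b+z)*(x*9))) (not simplifiable)
  at RL: (a+(9*2)) (not simplifiable)
  at RLR: (9*2) (SIMPLIFIABLE)
  at RR: ((b+z)*(x*9)) (not simplifiable)
  at RRL: (b+z) (not simplifiable)
  at RRR: (x*9) (not simplifiable)
Found simplifiable subexpr at path RLR: (9*2)
One SIMPLIFY step would give: (1+((a+18)+((b+z)*(x*9))))
-> NOT in normal form.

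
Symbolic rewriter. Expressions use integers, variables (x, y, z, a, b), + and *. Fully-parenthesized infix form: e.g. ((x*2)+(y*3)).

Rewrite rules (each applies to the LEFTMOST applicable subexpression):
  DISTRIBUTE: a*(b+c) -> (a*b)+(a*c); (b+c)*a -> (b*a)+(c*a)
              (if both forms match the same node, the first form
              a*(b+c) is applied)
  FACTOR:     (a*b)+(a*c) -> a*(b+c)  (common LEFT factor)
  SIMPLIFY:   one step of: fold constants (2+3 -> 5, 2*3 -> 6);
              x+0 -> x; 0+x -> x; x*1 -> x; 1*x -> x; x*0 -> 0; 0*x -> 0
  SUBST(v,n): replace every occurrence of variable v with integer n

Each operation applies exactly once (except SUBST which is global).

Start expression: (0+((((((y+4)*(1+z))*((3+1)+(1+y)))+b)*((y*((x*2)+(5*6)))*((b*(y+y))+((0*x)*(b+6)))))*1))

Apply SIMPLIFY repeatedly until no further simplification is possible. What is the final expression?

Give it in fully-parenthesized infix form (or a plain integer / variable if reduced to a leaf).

Answer: (((((y+4)*(1+z))*(4+(1+y)))+b)*((y*((x*2)+30))*(b*(y+y))))

Derivation:
Start: (0+((((((y+4)*(1+z))*((3+1)+(1+y)))+b)*((y*((x*2)+(5*6)))*((b*(y+y))+((0*x)*(b+6)))))*1))
Step 1: at root: (0+((((((y+4)*(1+z))*((3+1)+(1+y)))+b)*((y*((x*2)+(5*6)))*((b*(y+y))+((0*x)*(b+6)))))*1)) -> ((((((y+4)*(1+z))*((3+1)+(1+y)))+b)*((y*((x*2)+(5*6)))*((b*(y+y))+((0*x)*(b+6)))))*1); overall: (0+((((((y+4)*(1+z))*((3+1)+(1+y)))+b)*((y*((x*2)+(5*6)))*((b*(y+y))+((0*x)*(b+6)))))*1)) -> ((((((y+4)*(1+z))*((3+1)+(1+y)))+b)*((y*((x*2)+(5*6)))*((b*(y+y))+((0*x)*(b+6)))))*1)
Step 2: at root: ((((((y+4)*(1+z))*((3+1)+(1+y)))+b)*((y*((x*2)+(5*6)))*((b*(y+y))+((0*x)*(b+6)))))*1) -> (((((y+4)*(1+z))*((3+1)+(1+y)))+b)*((y*((x*2)+(5*6)))*((b*(y+y))+((0*x)*(b+6))))); overall: ((((((y+4)*(1+z))*((3+1)+(1+y)))+b)*((y*((x*2)+(5*6)))*((b*(y+y))+((0*x)*(b+6)))))*1) -> (((((y+4)*(1+z))*((3+1)+(1+y)))+b)*((y*((x*2)+(5*6)))*((b*(y+y))+((0*x)*(b+6)))))
Step 3: at LLRL: (3+1) -> 4; overall: (((((y+4)*(1+z))*((3+1)+(1+y)))+b)*((y*((x*2)+(5*6)))*((b*(y+y))+((0*x)*(b+6))))) -> (((((y+4)*(1+z))*(4+(1+y)))+b)*((y*((x*2)+(5*6)))*((b*(y+y))+((0*x)*(b+6)))))
Step 4: at RLRR: (5*6) -> 30; overall: (((((y+4)*(1+z))*(4+(1+y)))+b)*((y*((x*2)+(5*6)))*((b*(y+y))+((0*x)*(b+6))))) -> (((((y+4)*(1+z))*(4+(1+y)))+b)*((y*((x*2)+30))*((b*(y+y))+((0*x)*(b+6)))))
Step 5: at RRRL: (0*x) -> 0; overall: (((((y+4)*(1+z))*(4+(1+y)))+b)*((y*((x*2)+30))*((b*(y+y))+((0*x)*(b+6))))) -> (((((y+4)*(1+z))*(4+(1+y)))+b)*((y*((x*2)+30))*((b*(y+y))+(0*(b+6)))))
Step 6: at RRR: (0*(b+6)) -> 0; overall: (((((y+4)*(1+z))*(4+(1+y)))+b)*((y*((x*2)+30))*((b*(y+y))+(0*(b+6))))) -> (((((y+4)*(1+z))*(4+(1+y)))+b)*((y*((x*2)+30))*((b*(y+y))+0)))
Step 7: at RR: ((b*(y+y))+0) -> (b*(y+y)); overall: (((((y+4)*(1+z))*(4+(1+y)))+b)*((y*((x*2)+30))*((b*(y+y))+0))) -> (((((y+4)*(1+z))*(4+(1+y)))+b)*((y*((x*2)+30))*(b*(y+y))))
Fixed point: (((((y+4)*(1+z))*(4+(1+y)))+b)*((y*((x*2)+30))*(b*(y+y))))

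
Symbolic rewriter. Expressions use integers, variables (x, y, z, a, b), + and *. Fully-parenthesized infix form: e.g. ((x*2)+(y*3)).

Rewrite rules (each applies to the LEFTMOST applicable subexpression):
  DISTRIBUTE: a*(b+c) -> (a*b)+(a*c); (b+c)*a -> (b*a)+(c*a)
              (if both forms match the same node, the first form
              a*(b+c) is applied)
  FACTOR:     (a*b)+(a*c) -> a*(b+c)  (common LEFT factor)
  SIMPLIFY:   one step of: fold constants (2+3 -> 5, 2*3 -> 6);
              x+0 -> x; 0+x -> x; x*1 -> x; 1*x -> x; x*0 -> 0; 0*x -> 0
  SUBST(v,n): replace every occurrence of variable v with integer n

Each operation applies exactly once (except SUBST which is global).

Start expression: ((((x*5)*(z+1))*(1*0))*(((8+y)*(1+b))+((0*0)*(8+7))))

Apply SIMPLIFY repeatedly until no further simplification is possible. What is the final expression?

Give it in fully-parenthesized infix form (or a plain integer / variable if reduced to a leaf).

Start: ((((x*5)*(z+1))*(1*0))*(((8+y)*(1+b))+((0*0)*(8+7))))
Step 1: at LR: (1*0) -> 0; overall: ((((x*5)*(z+1))*(1*0))*(((8+y)*(1+b))+((0*0)*(8+7)))) -> ((((x*5)*(z+1))*0)*(((8+y)*(1+b))+((0*0)*(8+7))))
Step 2: at L: (((x*5)*(z+1))*0) -> 0; overall: ((((x*5)*(z+1))*0)*(((8+y)*(1+b))+((0*0)*(8+7)))) -> (0*(((8+y)*(1+b))+((0*0)*(8+7))))
Step 3: at root: (0*(((8+y)*(1+b))+((0*0)*(8+7)))) -> 0; overall: (0*(((8+y)*(1+b))+((0*0)*(8+7)))) -> 0
Fixed point: 0

Answer: 0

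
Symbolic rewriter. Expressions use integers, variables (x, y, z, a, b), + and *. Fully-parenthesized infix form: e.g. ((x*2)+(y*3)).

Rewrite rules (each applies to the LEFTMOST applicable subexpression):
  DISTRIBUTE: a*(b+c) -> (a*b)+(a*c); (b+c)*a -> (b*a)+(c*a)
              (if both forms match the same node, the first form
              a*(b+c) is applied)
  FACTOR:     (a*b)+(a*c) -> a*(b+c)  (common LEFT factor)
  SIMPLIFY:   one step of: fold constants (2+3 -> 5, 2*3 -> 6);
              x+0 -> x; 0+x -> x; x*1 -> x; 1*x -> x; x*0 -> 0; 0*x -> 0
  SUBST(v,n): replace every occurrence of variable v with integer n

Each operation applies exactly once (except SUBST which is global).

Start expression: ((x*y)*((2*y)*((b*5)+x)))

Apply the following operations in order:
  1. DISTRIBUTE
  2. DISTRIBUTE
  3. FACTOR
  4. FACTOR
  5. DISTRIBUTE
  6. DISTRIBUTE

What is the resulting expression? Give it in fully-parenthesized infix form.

Answer: (((x*y)*((2*y)*(b*5)))+((x*y)*((2*y)*x)))

Derivation:
Start: ((x*y)*((2*y)*((b*5)+x)))
Apply DISTRIBUTE at R (target: ((2*y)*((b*5)+x))): ((x*y)*((2*y)*((b*5)+x))) -> ((x*y)*(((2*y)*(b*5))+((2*y)*x)))
Apply DISTRIBUTE at root (target: ((x*y)*(((2*y)*(b*5))+((2*y)*x)))): ((x*y)*(((2*y)*(b*5))+((2*y)*x))) -> (((x*y)*((2*y)*(b*5)))+((x*y)*((2*y)*x)))
Apply FACTOR at root (target: (((x*y)*((2*y)*(b*5)))+((x*y)*((2*y)*x)))): (((x*y)*((2*y)*(b*5)))+((x*y)*((2*y)*x))) -> ((x*y)*(((2*y)*(b*5))+((2*y)*x)))
Apply FACTOR at R (target: (((2*y)*(b*5))+((2*y)*x))): ((x*y)*(((2*y)*(b*5))+((2*y)*x))) -> ((x*y)*((2*y)*((b*5)+x)))
Apply DISTRIBUTE at R (target: ((2*y)*((b*5)+x))): ((x*y)*((2*y)*((b*5)+x))) -> ((x*y)*(((2*y)*(b*5))+((2*y)*x)))
Apply DISTRIBUTE at root (target: ((x*y)*(((2*y)*(b*5))+((2*y)*x)))): ((x*y)*(((2*y)*(b*5))+((2*y)*x))) -> (((x*y)*((2*y)*(b*5)))+((x*y)*((2*y)*x)))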